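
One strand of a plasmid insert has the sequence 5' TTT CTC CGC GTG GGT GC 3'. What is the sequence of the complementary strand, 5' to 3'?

5'-GCACCCACGCGGAGAAA-3'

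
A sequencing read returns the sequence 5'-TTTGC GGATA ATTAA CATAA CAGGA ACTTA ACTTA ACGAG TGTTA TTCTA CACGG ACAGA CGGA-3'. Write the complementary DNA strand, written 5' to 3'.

5′-TCCGTCTGTCCGTGTAGAATAACACTCGTTAAGTTAAGTTCCTGTTATGTTAATTATCCGCAAA-3′

The complement of TTTGCGGATAATTAACATAACAGGAACTTAACTTAACGAGTGTTATTCTACACGGACAGACGGA is AAACGCCTATTAATTGTATTGTCCTTGAATTGAATTGCTCACAATAAGATGTGCCTGTCTGCCT (A↔T, G↔C). DNA strands are antiparallel, so the complementary strand runs 3'→5'; reversing gives the 5'→3' form.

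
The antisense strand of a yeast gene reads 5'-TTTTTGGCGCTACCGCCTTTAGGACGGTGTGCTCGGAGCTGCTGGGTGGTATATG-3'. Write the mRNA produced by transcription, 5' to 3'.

5'-CAUAUACCACCCAGCAGCUCCGAGCACACCGUCCUAAAGGCGGUAGCGCCAAAAA-3'

RNA polymerase reads the template 3'→5' and synthesizes mRNA 5'→3' by base-pairing (A→U, T→A, G↔C). The complement of the template is AAAAACCGCGATGGCGGAAATCCTGCCACACGAGCCTCGACGACCCACCATATAC; antiparallel, so 5'→3' the coding strand is CATATACCACCCAGCAGCTCCGAGCACACCGTCCTAAAGGCGGTAGCGCCAAAAA. Replace T with U for the mRNA.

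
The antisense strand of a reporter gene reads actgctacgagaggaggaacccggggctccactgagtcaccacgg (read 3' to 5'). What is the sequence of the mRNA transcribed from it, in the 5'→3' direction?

Reading the template 3'→5' as shown, RNA polymerase pairs each base (A→U, T→A, G↔C) to build mRNA 5'→3' directly.

5'-UGACGAUGCUCUCCUCCUUGGGCCCCGAGGUGACUCAGUGGUGCC-3'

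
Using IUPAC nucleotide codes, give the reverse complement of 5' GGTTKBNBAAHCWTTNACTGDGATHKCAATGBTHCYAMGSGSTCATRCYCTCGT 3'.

Standard pairs A↔T, G↔C; ambiguity codes pair R↔Y, M↔K, W↔W, S↔S, B↔V, D↔H, N↔N. Complement (CCAAMVNVTTDGWAANTGACHCTADMGTTACVADGRTKCSCSAGTAYGRGAGCA), then reverse for 5'→3'.

5′-ACGAGRGYATGASCSCKTRGDAVCATTGMDATCHCAGTNAAWGDTTVNVMAACC-3′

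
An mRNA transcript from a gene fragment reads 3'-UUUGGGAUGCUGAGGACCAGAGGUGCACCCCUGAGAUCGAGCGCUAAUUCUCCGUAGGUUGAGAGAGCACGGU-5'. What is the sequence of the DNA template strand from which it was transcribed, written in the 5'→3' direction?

5'-AAACCCTACGACTCCTGGTCTCCACGTGGGGACTCTAGCTCGCGATTAAGAGGCATCCAACTCTCTCGTGCCA-3'

Written 5'→3' the mRNA is UGGCACGAGAGAGUUGGAUGCCUCUUAAUCGCGAGCUAGAGUCCCCACGUGGAGACCAGGAGUCGUAGGGUUU, so the coding DNA strand is TGGCACGAGAGAGTTGGATGCCTCTTAATCGCGAGCTAGAGTCCCCACGTGGAGACCAGGAGTCGTAGGGTTT. The template is its reverse complement.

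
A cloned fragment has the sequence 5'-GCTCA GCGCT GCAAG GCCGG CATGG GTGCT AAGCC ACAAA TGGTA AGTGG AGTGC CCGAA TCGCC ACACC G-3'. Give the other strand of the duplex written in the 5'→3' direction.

5'-CGGTGTGGCGATTCGGGCACTCCACTTACCATTTGTGGCTTAGCACCCATGCCGGCCTTGCAGCGCTGAGC-3'

The complement of GCTCAGCGCTGCAAGGCCGGCATGGGTGCTAAGCCACAAATGGTAAGTGGAGTGCCCGAATCGCCACACCG is CGAGTCGCGACGTTCCGGCCGTACCCACGATTCGGTGTTTACCATTCACCTCACGGGCTTAGCGGTGTGGC (A↔T, G↔C). DNA strands are antiparallel, so the complementary strand runs 3'→5'; reversing gives the 5'→3' form.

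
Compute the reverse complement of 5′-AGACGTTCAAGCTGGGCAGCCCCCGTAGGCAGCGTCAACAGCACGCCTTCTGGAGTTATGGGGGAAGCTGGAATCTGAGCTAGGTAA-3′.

Complement each base (A↔T, G↔C): TCTGCAAGTTCGACCCGTCGGGGGCATCCGTCGCAGTTGTCGTGCGGAAGACCTCAATACCCCCTTCGACCTTAGACTCGATCCATT. Then reverse.

5'-TTACCTAGCTCAGATTCCAGCTTCCCCCATAACTCCAGAAGGCGTGCTGTTGACGCTGCCTACGGGGGCTGCCCAGCTTGAACGTCT-3'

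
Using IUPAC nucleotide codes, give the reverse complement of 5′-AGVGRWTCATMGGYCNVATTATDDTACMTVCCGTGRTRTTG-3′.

5'-CAAYAYCACGGBAKGTAHHATAATBNGRCCKATGAWYCBCT-3'

Standard pairs A↔T, G↔C; ambiguity codes pair R↔Y, M↔K, W↔W, D↔H, V↔B, N↔N. Complement (TCBCYWAGTAKCCRGNBTAATAHHATGKABGGCACYAYAAC), then reverse for 5'→3'.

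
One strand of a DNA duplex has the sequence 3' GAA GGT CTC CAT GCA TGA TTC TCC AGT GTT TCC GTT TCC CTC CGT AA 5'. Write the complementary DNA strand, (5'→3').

The strand is given 3'→5', so its complement runs 5'→3' in the same left-to-right order: pair each base A↔T, G↔C.

5'-CTTCCAGAGGTACGTACTAAGAGGTCACAAAGGCAAAGGGAGGCATT-3'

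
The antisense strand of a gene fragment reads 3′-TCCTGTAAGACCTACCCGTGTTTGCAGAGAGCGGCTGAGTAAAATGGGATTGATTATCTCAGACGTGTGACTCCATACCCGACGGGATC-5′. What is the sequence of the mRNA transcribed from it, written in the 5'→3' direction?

Reading the template 3'→5' as shown, RNA polymerase pairs each base (A→U, T→A, G↔C) to build mRNA 5'→3' directly.

5'-AGGACAUUCUGGAUGGGCACAAACGUCUCUCGCCGACUCAUUUUACCCUAACUAAUAGAGUCUGCACACUGAGGUAUGGGCUGCCCUAG-3'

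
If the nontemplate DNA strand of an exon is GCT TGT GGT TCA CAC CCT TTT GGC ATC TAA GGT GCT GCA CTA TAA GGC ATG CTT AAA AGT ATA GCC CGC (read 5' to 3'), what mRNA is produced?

5'-GCUUGUGGUUCACACCCUUUUGGCAUCUAAGGUGCUGCACUAUAAGGCAUGCUUAAAAGUAUAGCCCGC-3'

The mRNA is synthesized from the template strand, so it matches the coding strand with T replaced by U.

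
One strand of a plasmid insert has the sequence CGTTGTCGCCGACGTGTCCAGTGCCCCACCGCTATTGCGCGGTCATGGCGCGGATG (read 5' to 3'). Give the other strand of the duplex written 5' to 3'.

Pairing A↔T and G↔C gives GCAACAGCGGCTGCACAGGTCACGGGGTGGCGATAACGCGCCAGTACCGCGCCTAC, running 3'→5'. Reverse for the 5'→3' convention.

5'-CATCCGCGCCATGACCGCGCAATAGCGGTGGGGCACTGGACACGTCGGCGACAACG-3'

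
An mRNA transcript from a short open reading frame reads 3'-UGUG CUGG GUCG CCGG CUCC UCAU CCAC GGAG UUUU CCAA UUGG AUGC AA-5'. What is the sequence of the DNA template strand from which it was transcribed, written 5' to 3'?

Written 5'→3' the mRNA is AACGUAGGUUAACCUUUUGAGGCACCUACUCCUCGGCCGCUGGGUCGUGU, so the coding DNA strand is AACGTAGGTTAACCTTTTGAGGCACCTACTCCTCGGCCGCTGGGTCGTGT. The template is its reverse complement.

5'-ACACGACCCAGCGGCCGAGGAGTAGGTGCCTCAAAAGGTTAACCTACGTT-3'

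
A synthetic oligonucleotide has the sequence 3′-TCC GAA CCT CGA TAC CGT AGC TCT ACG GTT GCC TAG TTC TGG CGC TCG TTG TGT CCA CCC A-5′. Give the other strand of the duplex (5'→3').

5'-AGGCTTGGAGCTATGGCATCGAGATGCCAACGGATCAAGACCGCGAGCAACACAGGTGGGT-3'

The strand is given 3'→5', so its complement runs 5'→3' in the same left-to-right order: pair each base A↔T, G↔C.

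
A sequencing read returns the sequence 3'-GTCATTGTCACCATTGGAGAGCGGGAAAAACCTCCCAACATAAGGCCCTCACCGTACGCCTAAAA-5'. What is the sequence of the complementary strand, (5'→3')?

The strand is given 3'→5', so its complement runs 5'→3' in the same left-to-right order: pair each base A↔T, G↔C.

5′-CAGTAACAGTGGTAACCTCTCGCCCTTTTTGGAGGGTTGTATTCCGGGAGTGGCATGCGGATTTT-3′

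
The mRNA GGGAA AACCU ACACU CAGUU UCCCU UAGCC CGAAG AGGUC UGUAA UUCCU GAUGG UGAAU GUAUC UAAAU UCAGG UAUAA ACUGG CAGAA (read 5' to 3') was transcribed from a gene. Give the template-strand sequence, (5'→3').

Replace U with T to get the coding DNA strand: GGGAAAACCTACACTCAGTTTCCCTTAGCCCGAAGAGGTCTGTAATTCCTGATGGTGAATGTATCTAAATTCAGGTATAAACTGGCAGAA. The template strand is its reverse complement (complement CCCTTTTGGATGTGAGTCAAAGGGAATCGGGCTTCTCCAGACATTAAGGACTACCACTTACATAGATTTAAGTCCATATTTGACCGTCTT, then reverse).

5'-TTCTGCCAGTTTATACCTGAATTTAGATACATTCACCATCAGGAATTACAGACCTCTTCGGGCTAAGGGAAACTGAGTGTAGGTTTTCCC-3'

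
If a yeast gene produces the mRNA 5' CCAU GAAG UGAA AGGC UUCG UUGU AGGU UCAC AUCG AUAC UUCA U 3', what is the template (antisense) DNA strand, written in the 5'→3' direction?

Replace U with T to get the coding DNA strand: CCATGAAGTGAAAGGCTTCGTTGTAGGTTCACATCGATACTTCAT. The template strand is its reverse complement (complement GGTACTTCACTTTCCGAAGCAACATCCAAGTGTAGCTATGAAGTA, then reverse).

5′-ATGAAGTATCGATGTGAACCTACAACGAAGCCTTTCACTTCATGG-3′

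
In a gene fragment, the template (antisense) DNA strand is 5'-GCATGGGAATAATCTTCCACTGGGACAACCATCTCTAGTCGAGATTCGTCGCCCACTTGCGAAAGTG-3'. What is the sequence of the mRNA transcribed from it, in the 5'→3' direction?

RNA polymerase reads the template 3'→5' and synthesizes mRNA 5'→3' by base-pairing (A→U, T→A, G↔C). The complement of the template is CGTACCCTTATTAGAAGGTGACCCTGTTGGTAGAGATCAGCTCTAAGCAGCGGGTGAACGCTTTCAC; antiparallel, so 5'→3' the coding strand is CACTTTCGCAAGTGGGCGACGAATCTCGACTAGAGATGGTTGTCCCAGTGGAAGATTATTCCCATGC. Replace T with U for the mRNA.

5′-CACUUUCGCAAGUGGGCGACGAAUCUCGACUAGAGAUGGUUGUCCCAGUGGAAGAUUAUUCCCAUGC-3′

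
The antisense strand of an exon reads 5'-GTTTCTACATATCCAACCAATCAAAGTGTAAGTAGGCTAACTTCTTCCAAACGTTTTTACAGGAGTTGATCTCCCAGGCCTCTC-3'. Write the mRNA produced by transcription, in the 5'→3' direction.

5'-GAGAGGCCUGGGAGAUCAACUCCUGUAAAAACGUUUGGAAGAAGUUAGCCUACUUACACUUUGAUUGGUUGGAUAUGUAGAAAC-3'

The mRNA has the sequence of the coding strand (reverse complement of the template) with T→U. Reverse complement of GTTTCTACATATCCAACCAATCAAAGTGTAAGTAGGCTAACTTCTTCCAAACGTTTTTACAGGAGTTGATCTCCCAGGCCTCTC is GAGAGGCCTGGGAGATCAACTCCTGTAAAAACGTTTGGAAGAAGTTAGCCTACTTACACTTTGATTGGTTGGATATGTAGAAAC; then T→U.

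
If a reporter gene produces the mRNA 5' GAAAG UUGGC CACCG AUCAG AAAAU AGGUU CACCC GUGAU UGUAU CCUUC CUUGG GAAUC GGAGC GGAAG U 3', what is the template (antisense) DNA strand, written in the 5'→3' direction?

5'-ACTTCCGCTCCGATTCCCAAGGAAGGATACAATCACGGGTGAACCTATTTTCTGATCGGTGGCCAACTTTC-3'

Replace U with T to get the coding DNA strand: GAAAGTTGGCCACCGATCAGAAAATAGGTTCACCCGTGATTGTATCCTTCCTTGGGAATCGGAGCGGAAGT. The template strand is its reverse complement (complement CTTTCAACCGGTGGCTAGTCTTTTATCCAAGTGGGCACTAACATAGGAAGGAACCCTTAGCCTCGCCTTCA, then reverse).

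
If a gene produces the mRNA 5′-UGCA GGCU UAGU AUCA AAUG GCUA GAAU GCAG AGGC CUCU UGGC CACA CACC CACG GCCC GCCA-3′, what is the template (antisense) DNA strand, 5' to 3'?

5'-TGGCGGGCCGTGGGTGTGTGGCCAAGAGGCCTCTGCATTCTAGCCATTTGATACTAAGCCTGCA-3'

Replace U with T to get the coding DNA strand: TGCAGGCTTAGTATCAAATGGCTAGAATGCAGAGGCCTCTTGGCCACACACCCACGGCCCGCCA. The template strand is its reverse complement (complement ACGTCCGAATCATAGTTTACCGATCTTACGTCTCCGGAGAACCGGTGTGTGGGTGCCGGGCGGT, then reverse).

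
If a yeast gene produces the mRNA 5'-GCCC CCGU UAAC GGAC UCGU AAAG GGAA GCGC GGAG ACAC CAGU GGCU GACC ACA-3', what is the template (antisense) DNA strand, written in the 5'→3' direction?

Replace U with T to get the coding DNA strand: GCCCCCGTTAACGGACTCGTAAAGGGAAGCGCGGAGACACCAGTGGCTGACCACA. The template strand is its reverse complement (complement CGGGGGCAATTGCCTGAGCATTTCCCTTCGCGCCTCTGTGGTCACCGACTGGTGT, then reverse).

5'-TGTGGTCAGCCACTGGTGTCTCCGCGCTTCCCTTTACGAGTCCGTTAACGGGGGC-3'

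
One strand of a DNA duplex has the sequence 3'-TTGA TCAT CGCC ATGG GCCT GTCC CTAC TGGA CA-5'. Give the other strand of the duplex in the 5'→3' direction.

The strand is given 3'→5', so its complement runs 5'→3' in the same left-to-right order: pair each base A↔T, G↔C.

5'-AACTAGTAGCGGTACCCGGACAGGGATGACCTGT-3'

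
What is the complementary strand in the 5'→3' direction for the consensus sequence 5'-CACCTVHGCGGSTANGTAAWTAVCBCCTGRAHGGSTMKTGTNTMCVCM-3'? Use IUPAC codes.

5′-KGBGKANACAMKASCCDTYCAGGVGBTAWTTACNTASCCGCDBAGGTG-3′

Standard pairs A↔T, G↔C; ambiguity codes pair R↔Y, M↔K, W↔W, S↔S, B↔V, H↔D, N↔N. Complement (GTGGABDCGCCSATNCATTWATBGVGGACYTDCCSAKMACANAKGBGK), then reverse for 5'→3'.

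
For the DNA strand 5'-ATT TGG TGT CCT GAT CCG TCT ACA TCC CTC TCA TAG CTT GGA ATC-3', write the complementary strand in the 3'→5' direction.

Base-pairing A↔T, G↔C gives the complement. The complementary strand is antiparallel, so paired with a 5'→3' strand it runs 3'→5'.

3'-TAAACCACAGGACTAGGCAGATGTAGGGAGAGTATCGAACCTTAG-5'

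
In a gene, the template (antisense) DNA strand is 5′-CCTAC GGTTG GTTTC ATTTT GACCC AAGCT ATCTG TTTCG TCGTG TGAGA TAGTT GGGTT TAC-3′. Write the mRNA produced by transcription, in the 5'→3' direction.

5'-GUAAACCCAACUAUCUCACACGACGAAACAGAUAGCUUGGGUCAAAAUGAAACCAACCGUAGG-3'

RNA polymerase reads the template 3'→5' and synthesizes mRNA 5'→3' by base-pairing (A→U, T→A, G↔C). The complement of the template is GGATGCCAACCAAAGTAAAACTGGGTTCGATAGACAAAGCAGCACACTCTATCAACCCAAATG; antiparallel, so 5'→3' the coding strand is GTAAACCCAACTATCTCACACGACGAAACAGATAGCTTGGGTCAAAATGAAACCAACCGTAGG. Replace T with U for the mRNA.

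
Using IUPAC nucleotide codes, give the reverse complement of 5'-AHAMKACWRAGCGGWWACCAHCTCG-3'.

Standard pairs A↔T, G↔C; ambiguity codes pair R↔Y, M↔K, W↔W, H↔D. Complement (TDTKMTGWYTCGCCWWTGGTDGAGC), then reverse for 5'→3'.

5'-CGAGDTGGTWWCCGCTYWGTMKTDT-3'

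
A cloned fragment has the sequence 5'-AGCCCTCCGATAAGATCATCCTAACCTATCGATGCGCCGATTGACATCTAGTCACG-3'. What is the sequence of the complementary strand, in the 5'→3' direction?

The complement of AGCCCTCCGATAAGATCATCCTAACCTATCGATGCGCCGATTGACATCTAGTCACG is TCGGGAGGCTATTCTAGTAGGATTGGATAGCTACGCGGCTAACTGTAGATCAGTGC (A↔T, G↔C). DNA strands are antiparallel, so the complementary strand runs 3'→5'; reversing gives the 5'→3' form.

5'-CGTGACTAGATGTCAATCGGCGCATCGATAGGTTAGGATGATCTTATCGGAGGGCT-3'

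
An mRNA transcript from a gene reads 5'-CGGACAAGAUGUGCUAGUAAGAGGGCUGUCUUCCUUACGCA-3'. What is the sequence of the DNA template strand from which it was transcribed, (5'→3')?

Replace U with T to get the coding DNA strand: CGGACAAGATGTGCTAGTAAGAGGGCTGTCTTCCTTACGCA. The template strand is its reverse complement (complement GCCTGTTCTACACGATCATTCTCCCGACAGAAGGAATGCGT, then reverse).

5'-TGCGTAAGGAAGACAGCCCTCTTACTAGCACATCTTGTCCG-3'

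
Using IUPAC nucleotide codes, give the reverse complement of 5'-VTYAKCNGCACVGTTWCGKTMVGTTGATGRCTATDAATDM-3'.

Standard pairs A↔T, G↔C; ambiguity codes pair R↔Y, M↔K, W↔W, D↔H, V↔B, N↔N. Complement (BARTMGNCGTGBCAAWGCMAKBCAACTACYGATAHTTAHK), then reverse for 5'→3'.

5′-KHATTHATAGYCATCAACBKAMCGWAACBGTGCNGMTRAB-3′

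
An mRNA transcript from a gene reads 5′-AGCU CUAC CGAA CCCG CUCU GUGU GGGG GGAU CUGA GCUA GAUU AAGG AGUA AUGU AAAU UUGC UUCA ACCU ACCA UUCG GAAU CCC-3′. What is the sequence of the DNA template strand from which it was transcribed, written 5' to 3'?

Replace U with T to get the coding DNA strand: AGCTCTACCGAACCCGCTCTGTGTGGGGGGATCTGAGCTAGATTAAGGAGTAATGTAAATTTGCTTCAACCTACCATTCGGAATCCC. The template strand is its reverse complement (complement TCGAGATGGCTTGGGCGAGACACACCCCCCTAGACTCGATCTAATTCCTCATTACATTTAAACGAAGTTGGATGGTAAGCCTTAGGG, then reverse).

5'-GGGATTCCGAATGGTAGGTTGAAGCAAATTTACATTACTCCTTAATCTAGCTCAGATCCCCCCACACAGAGCGGGTTCGGTAGAGCT-3'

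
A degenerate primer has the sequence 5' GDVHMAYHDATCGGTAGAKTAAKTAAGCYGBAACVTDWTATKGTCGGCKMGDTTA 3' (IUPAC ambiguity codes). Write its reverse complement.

Standard pairs A↔T, G↔C; ambiguity codes pair Y↔R, M↔K, W↔W, B↔V, D↔H. Complement (CHBDKTRDHTAGCCATCTMATTMATTCGRCVTTGBAHWATAMCAGCCGMKCHAAT), then reverse for 5'→3'.

5'-TAAHCKMGCCGACMATAWHABGTTVCRGCTTAMTTAMTCTACCGATHDRTKDBHC-3'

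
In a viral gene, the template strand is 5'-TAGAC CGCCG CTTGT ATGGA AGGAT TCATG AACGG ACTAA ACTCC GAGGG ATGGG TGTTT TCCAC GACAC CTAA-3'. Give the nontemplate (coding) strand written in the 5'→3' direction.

5′-TTAGGTGTCGTGGAAAACACCCATCCCTCGGAGTTTAGTCCGTTCATGAATCCTTCCATACAAGCGGCGGTCTA-3′

The coding strand is complementary and antiparallel to the template: take the complement (A↔T, G↔C) and reverse.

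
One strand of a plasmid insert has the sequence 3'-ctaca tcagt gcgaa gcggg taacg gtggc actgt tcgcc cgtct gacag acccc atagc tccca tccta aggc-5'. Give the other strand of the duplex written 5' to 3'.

5'-GATGTAGTCACGCTTCGCCCATTGCCACCGTGACAAGCGGGCAGACTGTCTGGGGTATCGAGGGTAGGATTCCG-3'

The strand is given 3'→5', so its complement runs 5'→3' in the same left-to-right order: pair each base A↔T, G↔C.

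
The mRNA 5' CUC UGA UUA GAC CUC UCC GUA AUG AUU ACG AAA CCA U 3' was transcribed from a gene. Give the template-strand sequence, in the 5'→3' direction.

5'-ATGGTTTCGTAATCATTACGGAGAGGTCTAATCAGAG-3'

Replace U with T to get the coding DNA strand: CTCTGATTAGACCTCTCCGTAATGATTACGAAACCAT. The template strand is its reverse complement (complement GAGACTAATCTGGAGAGGCATTACTAATGCTTTGGTA, then reverse).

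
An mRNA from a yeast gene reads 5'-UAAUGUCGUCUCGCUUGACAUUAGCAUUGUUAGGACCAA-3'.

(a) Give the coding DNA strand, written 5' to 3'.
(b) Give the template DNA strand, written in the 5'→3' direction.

(a) 5'-TAATGTCGTCTCGCTTGACATTAGCATTGTTAGGACCAA-3'
(b) 5′-TTGGTCCTAACAATGCTAATGTCAAGCGAGACGACATTA-3′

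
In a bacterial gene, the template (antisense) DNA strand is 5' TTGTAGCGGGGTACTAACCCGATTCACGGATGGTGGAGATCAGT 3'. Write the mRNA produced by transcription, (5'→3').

The mRNA has the sequence of the coding strand (reverse complement of the template) with T→U. Reverse complement of TTGTAGCGGGGTACTAACCCGATTCACGGATGGTGGAGATCAGT is ACTGATCTCCACCATCCGTGAATCGGGTTAGTACCCCGCTACAA; then T→U.

5′-ACUGAUCUCCACCAUCCGUGAAUCGGGUUAGUACCCCGCUACAA-3′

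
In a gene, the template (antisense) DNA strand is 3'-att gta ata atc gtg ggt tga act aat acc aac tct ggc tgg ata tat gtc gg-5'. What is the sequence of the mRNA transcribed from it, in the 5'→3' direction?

5'-UAACAUUAUUAGCACCCAACUUGAUUAUGGUUGAGACCGACCUAUAUACAGCC-3'

Reading the template 3'→5' as shown, RNA polymerase pairs each base (A→U, T→A, G↔C) to build mRNA 5'→3' directly.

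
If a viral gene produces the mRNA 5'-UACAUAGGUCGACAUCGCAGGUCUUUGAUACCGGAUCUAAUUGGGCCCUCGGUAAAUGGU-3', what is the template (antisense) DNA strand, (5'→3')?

Replace U with T to get the coding DNA strand: TACATAGGTCGACATCGCAGGTCTTTGATACCGGATCTAATTGGGCCCTCGGTAAATGGT. The template strand is its reverse complement (complement ATGTATCCAGCTGTAGCGTCCAGAAACTATGGCCTAGATTAACCCGGGAGCCATTTACCA, then reverse).

5'-ACCATTTACCGAGGGCCCAATTAGATCCGGTATCAAAGACCTGCGATGTCGACCTATGTA-3'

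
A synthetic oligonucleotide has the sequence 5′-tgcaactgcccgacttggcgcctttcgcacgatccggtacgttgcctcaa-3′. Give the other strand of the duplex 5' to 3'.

The complement of TGCAACTGCCCGACTTGGCGCCTTTCGCACGATCCGGTACGTTGCCTCAA is ACGTTGACGGGCTGAACCGCGGAAAGCGTGCTAGGCCATGCAACGGAGTT (A↔T, G↔C). DNA strands are antiparallel, so the complementary strand runs 3'→5'; reversing gives the 5'→3' form.

5′-TTGAGGCAACGTACCGGATCGTGCGAAAGGCGCCAAGTCGGGCAGTTGCA-3′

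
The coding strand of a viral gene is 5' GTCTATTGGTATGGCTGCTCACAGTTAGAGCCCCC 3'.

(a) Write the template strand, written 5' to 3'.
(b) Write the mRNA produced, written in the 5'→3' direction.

(a) 5'-GGGGGCTCTAACTGTGAGCAGCCATACCAATAGAC-3'
(b) 5'-GUCUAUUGGUAUGGCUGCUCACAGUUAGAGCCCCC-3'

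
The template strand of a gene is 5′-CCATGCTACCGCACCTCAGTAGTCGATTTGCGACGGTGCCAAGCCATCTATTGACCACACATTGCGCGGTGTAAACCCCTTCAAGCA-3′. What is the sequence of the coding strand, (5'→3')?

5'-TGCTTGAAGGGGTTTACACCGCGCAATGTGTGGTCAATAGATGGCTTGGCACCGTCGCAAATCGACTACTGAGGTGCGGTAGCATGG-3'

The coding strand is complementary and antiparallel to the template: take the complement (A↔T, G↔C) and reverse.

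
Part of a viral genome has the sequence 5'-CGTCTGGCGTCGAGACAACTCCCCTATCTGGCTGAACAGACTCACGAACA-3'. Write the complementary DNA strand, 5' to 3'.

5'-TGTTCGTGAGTCTGTTCAGCCAGATAGGGGAGTTGTCTCGACGCCAGACG-3'

Pairing A↔T and G↔C gives GCAGACCGCAGCTCTGTTGAGGGGATAGACCGACTTGTCTGAGTGCTTGT, running 3'→5'. Reverse for the 5'→3' convention.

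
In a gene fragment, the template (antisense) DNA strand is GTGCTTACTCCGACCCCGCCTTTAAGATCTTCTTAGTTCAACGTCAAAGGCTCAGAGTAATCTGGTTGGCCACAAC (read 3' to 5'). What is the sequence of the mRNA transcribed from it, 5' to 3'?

5'-CACGAAUGAGGCUGGGGCGGAAAUUCUAGAAGAAUCAAGUUGCAGUUUCCGAGUCUCAUUAGACCAACCGGUGUUG-3'

Reading the template 3'→5' as shown, RNA polymerase pairs each base (A→U, T→A, G↔C) to build mRNA 5'→3' directly.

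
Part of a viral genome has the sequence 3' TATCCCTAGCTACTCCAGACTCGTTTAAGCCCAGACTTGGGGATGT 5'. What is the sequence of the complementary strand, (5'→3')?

5'-ATAGGGATCGATGAGGTCTGAGCAAATTCGGGTCTGAACCCCTACA-3'

The strand is given 3'→5', so its complement runs 5'→3' in the same left-to-right order: pair each base A↔T, G↔C.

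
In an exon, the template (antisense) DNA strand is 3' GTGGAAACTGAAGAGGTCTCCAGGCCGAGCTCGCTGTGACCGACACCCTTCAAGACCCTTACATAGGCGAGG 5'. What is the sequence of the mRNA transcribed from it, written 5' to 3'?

5'-CACCUUUGACUUCUCCAGAGGUCCGGCUCGAGCGACACUGGCUGUGGGAAGUUCUGGGAAUGUAUCCGCUCC-3'

Reading the template 3'→5' as shown, RNA polymerase pairs each base (A→U, T→A, G↔C) to build mRNA 5'→3' directly.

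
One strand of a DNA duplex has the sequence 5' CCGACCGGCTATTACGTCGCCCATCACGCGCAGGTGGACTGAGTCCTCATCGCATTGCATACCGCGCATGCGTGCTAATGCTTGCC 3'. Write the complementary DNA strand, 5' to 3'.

The complement of CCGACCGGCTATTACGTCGCCCATCACGCGCAGGTGGACTGAGTCCTCATCGCATTGCATACCGCGCATGCGTGCTAATGCTTGCC is GGCTGGCCGATAATGCAGCGGGTAGTGCGCGTCCACCTGACTCAGGAGTAGCGTAACGTATGGCGCGTACGCACGATTACGAACGG (A↔T, G↔C). DNA strands are antiparallel, so the complementary strand runs 3'→5'; reversing gives the 5'→3' form.

5'-GGCAAGCATTAGCACGCATGCGCGGTATGCAATGCGATGAGGACTCAGTCCACCTGCGCGTGATGGGCGACGTAATAGCCGGTCGG-3'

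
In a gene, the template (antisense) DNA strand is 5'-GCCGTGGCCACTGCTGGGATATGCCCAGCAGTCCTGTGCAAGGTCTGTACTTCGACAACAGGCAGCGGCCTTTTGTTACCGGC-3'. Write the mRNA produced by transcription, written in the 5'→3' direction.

5′-GCCGGUAACAAAAGGCCGCUGCCUGUUGUCGAAGUACAGACCUUGCACAGGACUGCUGGGCAUAUCCCAGCAGUGGCCACGGC-3′

The mRNA has the sequence of the coding strand (reverse complement of the template) with T→U. Reverse complement of GCCGTGGCCACTGCTGGGATATGCCCAGCAGTCCTGTGCAAGGTCTGTACTTCGACAACAGGCAGCGGCCTTTTGTTACCGGC is GCCGGTAACAAAAGGCCGCTGCCTGTTGTCGAAGTACAGACCTTGCACAGGACTGCTGGGCATATCCCAGCAGTGGCCACGGC; then T→U.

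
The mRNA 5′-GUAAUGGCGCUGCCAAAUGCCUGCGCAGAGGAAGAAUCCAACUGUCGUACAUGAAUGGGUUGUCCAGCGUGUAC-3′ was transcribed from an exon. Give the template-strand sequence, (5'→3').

5'-GTACACGCTGGACAACCCATTCATGTACGACAGTTGGATTCTTCCTCTGCGCAGGCATTTGGCAGCGCCATTAC-3'

Replace U with T to get the coding DNA strand: GTAATGGCGCTGCCAAATGCCTGCGCAGAGGAAGAATCCAACTGTCGTACATGAATGGGTTGTCCAGCGTGTAC. The template strand is its reverse complement (complement CATTACCGCGACGGTTTACGGACGCGTCTCCTTCTTAGGTTGACAGCATGTACTTACCCAACAGGTCGCACATG, then reverse).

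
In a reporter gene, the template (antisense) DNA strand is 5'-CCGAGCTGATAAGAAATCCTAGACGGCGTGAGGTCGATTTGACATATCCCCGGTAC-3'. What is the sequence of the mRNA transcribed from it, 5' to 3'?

5'-GUACCGGGGAUAUGUCAAAUCGACCUCACGCCGUCUAGGAUUUCUUAUCAGCUCGG-3'

The mRNA has the sequence of the coding strand (reverse complement of the template) with T→U. Reverse complement of CCGAGCTGATAAGAAATCCTAGACGGCGTGAGGTCGATTTGACATATCCCCGGTAC is GTACCGGGGATATGTCAAATCGACCTCACGCCGTCTAGGATTTCTTATCAGCTCGG; then T→U.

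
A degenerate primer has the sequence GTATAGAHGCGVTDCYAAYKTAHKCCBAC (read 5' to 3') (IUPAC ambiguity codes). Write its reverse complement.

Standard pairs A↔T, G↔C; ambiguity codes pair Y↔R, K↔M, B↔V, D↔H. Complement (CATATCTDCGCBAHGRTTRMATDMGGVTG), then reverse for 5'→3'.

5′-GTVGGMDTAMRTTRGHABCGCDTCTATAC-3′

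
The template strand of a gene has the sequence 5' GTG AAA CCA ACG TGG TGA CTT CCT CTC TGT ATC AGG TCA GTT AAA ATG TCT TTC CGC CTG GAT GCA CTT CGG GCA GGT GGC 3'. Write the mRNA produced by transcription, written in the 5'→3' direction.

5'-GCCACCUGCCCGAAGUGCAUCCAGGCGGAAAGACAUUUUAACUGACCUGAUACAGAGAGGAAGUCACCACGUUGGUUUCAC-3'

The mRNA has the sequence of the coding strand (reverse complement of the template) with T→U. Reverse complement of GTGAAACCAACGTGGTGACTTCCTCTCTGTATCAGGTCAGTTAAAATGTCTTTCCGCCTGGATGCACTTCGGGCAGGTGGC is GCCACCTGCCCGAAGTGCATCCAGGCGGAAAGACATTTTAACTGACCTGATACAGAGAGGAAGTCACCACGTTGGTTTCAC; then T→U.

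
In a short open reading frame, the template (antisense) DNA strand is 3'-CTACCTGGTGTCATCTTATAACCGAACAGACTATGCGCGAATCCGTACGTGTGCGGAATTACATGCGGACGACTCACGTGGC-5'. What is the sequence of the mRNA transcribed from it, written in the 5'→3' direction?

5'-GAUGGACCACAGUAGAAUAUUGGCUUGUCUGAUACGCGCUUAGGCAUGCACACGCCUUAAUGUACGCCUGCUGAGUGCACCG-3'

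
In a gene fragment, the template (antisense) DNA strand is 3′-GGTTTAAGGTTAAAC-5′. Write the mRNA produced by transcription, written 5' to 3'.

Reading the template 3'→5' as shown, RNA polymerase pairs each base (A→U, T→A, G↔C) to build mRNA 5'→3' directly.

5'-CCAAAUUCCAAUUUG-3'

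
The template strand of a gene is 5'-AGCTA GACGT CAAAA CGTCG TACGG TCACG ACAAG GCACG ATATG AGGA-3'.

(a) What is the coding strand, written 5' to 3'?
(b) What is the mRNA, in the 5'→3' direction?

(a) The coding strand is the reverse complement of the template: complement TCGATCTGCAGTTTTGCAGCATGCCAGTGCTGTTCCGTGCTATACTCCT, then reverse.
(b) mRNA has the coding-strand sequence with T→U.

(a) 5'-TCCTCATATCGTGCCTTGTCGTGACCGTACGACGTTTTGACGTCTAGCT-3'
(b) 5′-UCCUCAUAUCGUGCCUUGUCGUGACCGUACGACGUUUUGACGUCUAGCU-3′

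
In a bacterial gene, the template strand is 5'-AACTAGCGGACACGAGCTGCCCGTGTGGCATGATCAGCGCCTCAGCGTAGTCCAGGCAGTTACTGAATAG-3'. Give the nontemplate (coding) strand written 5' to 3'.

The coding strand is complementary and antiparallel to the template: take the complement (A↔T, G↔C) and reverse.

5'-CTATTCAGTAACTGCCTGGACTACGCTGAGGCGCTGATCATGCCACACGGGCAGCTCGTGTCCGCTAGTT-3'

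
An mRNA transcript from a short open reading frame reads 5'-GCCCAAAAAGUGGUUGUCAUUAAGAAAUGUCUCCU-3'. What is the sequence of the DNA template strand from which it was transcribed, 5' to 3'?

5′-AGGAGACATTTCTTAATGACAACCACTTTTTGGGC-3′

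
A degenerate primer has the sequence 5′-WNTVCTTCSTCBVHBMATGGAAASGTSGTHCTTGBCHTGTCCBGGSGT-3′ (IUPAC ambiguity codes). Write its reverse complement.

5'-ACSCCVGGACADGVCAAGDACSACSTTTCCATKVDBVGASGAAGBANW-3'

Standard pairs A↔T, G↔C; ambiguity codes pair M↔K, W↔W, S↔S, B↔V, H↔D, N↔N. Complement (WNABGAAGSAGVBDVKTACCTTTSCASCADGAACVGDACAGGVCCSCA), then reverse for 5'→3'.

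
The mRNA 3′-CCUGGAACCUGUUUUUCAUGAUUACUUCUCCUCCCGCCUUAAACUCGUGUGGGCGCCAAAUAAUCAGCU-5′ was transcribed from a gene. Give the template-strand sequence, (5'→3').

5'-GGACCTTGGACAAAAAGTACTAATGAAGAGGAGGGCGGAATTTGAGCACACCCGCGGTTTATTAGTCGA-3'

Written 5'→3' the mRNA is UCGACUAAUAAACCGCGGGUGUGCUCAAAUUCCGCCCUCCUCUUCAUUAGUACUUUUUGUCCAAGGUCC, so the coding DNA strand is TCGACTAATAAACCGCGGGTGTGCTCAAATTCCGCCCTCCTCTTCATTAGTACTTTTTGTCCAAGGTCC. The template is its reverse complement.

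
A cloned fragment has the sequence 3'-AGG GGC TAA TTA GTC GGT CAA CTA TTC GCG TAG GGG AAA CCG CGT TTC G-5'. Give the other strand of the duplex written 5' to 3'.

5'-TCCCCGATTAATCAGCCAGTTGATAAGCGCATCCCCTTTGGCGCAAAGC-3'

The strand is given 3'→5', so its complement runs 5'→3' in the same left-to-right order: pair each base A↔T, G↔C.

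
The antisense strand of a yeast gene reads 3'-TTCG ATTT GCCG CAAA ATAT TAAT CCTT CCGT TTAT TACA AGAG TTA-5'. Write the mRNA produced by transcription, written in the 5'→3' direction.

Reading the template 3'→5' as shown, RNA polymerase pairs each base (A→U, T→A, G↔C) to build mRNA 5'→3' directly.

5'-AAGCUAAACGGCGUUUUAUAAUUAGGAAGGCAAAUAAUGUUCUCAAU-3'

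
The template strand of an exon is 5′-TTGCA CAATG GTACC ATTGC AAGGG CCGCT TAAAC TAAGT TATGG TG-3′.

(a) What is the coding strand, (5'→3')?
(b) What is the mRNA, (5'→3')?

(a) The coding strand is the reverse complement of the template: complement AACGTGTTACCATGGTAACGTTCCCGGCGAATTTGATTCAATACCAC, then reverse.
(b) mRNA has the coding-strand sequence with T→U.

(a) 5'-CACCATAACTTAGTTTAAGCGGCCCTTGCAATGGTACCATTGTGCAA-3'
(b) 5'-CACCAUAACUUAGUUUAAGCGGCCCUUGCAAUGGUACCAUUGUGCAA-3'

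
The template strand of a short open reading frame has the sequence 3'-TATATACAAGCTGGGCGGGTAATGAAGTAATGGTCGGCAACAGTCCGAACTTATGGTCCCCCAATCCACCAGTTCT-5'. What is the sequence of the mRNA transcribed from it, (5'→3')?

Reading the template 3'→5' as shown, RNA polymerase pairs each base (A→U, T→A, G↔C) to build mRNA 5'→3' directly.

5'-AUAUAUGUUCGACCCGCCCAUUACUUCAUUACCAGCCGUUGUCAGGCUUGAAUACCAGGGGGUUAGGUGGUCAAGA-3'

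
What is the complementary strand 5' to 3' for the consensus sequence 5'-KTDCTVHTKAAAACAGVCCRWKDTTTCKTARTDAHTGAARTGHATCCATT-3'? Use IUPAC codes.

Standard pairs A↔T, G↔C; ambiguity codes pair R↔Y, K↔M, W↔W, D↔H, V↔B. Complement (MAHGABDAMTTTTGTCBGGYWMHAAAGMATYAHTDACTTYACDTAGGTAA), then reverse for 5'→3'.

5'-AATGGATDCAYTTCADTHAYTAMGAAAHMWYGGBCTGTTTTMADBAGHAM-3'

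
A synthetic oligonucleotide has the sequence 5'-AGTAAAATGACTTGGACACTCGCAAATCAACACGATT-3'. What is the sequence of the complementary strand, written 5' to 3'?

Pairing A↔T and G↔C gives TCATTTTACTGAACCTGTGAGCGTTTAGTTGTGCTAA, running 3'→5'. Reverse for the 5'→3' convention.

5'-AATCGTGTTGATTTGCGAGTGTCCAAGTCATTTTACT-3'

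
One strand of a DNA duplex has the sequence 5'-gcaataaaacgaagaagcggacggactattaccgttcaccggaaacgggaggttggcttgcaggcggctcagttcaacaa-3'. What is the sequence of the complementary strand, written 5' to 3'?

The complement of GCAATAAAACGAAGAAGCGGACGGACTATTACCGTTCACCGGAAACGGGAGGTTGGCTTGCAGGCGGCTCAGTTCAACAA is CGTTATTTTGCTTCTTCGCCTGCCTGATAATGGCAAGTGGCCTTTGCCCTCCAACCGAACGTCCGCCGAGTCAAGTTGTT (A↔T, G↔C). DNA strands are antiparallel, so the complementary strand runs 3'→5'; reversing gives the 5'→3' form.

5'-TTGTTGAACTGAGCCGCCTGCAAGCCAACCTCCCGTTTCCGGTGAACGGTAATAGTCCGTCCGCTTCTTCGTTTTATTGC-3'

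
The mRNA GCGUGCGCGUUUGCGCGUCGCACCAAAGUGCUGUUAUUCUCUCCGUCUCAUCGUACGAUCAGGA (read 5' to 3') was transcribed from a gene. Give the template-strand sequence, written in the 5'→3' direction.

Replace U with T to get the coding DNA strand: GCGTGCGCGTTTGCGCGTCGCACCAAAGTGCTGTTATTCTCTCCGTCTCATCGTACGATCAGGA. The template strand is its reverse complement (complement CGCACGCGCAAACGCGCAGCGTGGTTTCACGACAATAAGAGAGGCAGAGTAGCATGCTAGTCCT, then reverse).

5'-TCCTGATCGTACGATGAGACGGAGAGAATAACAGCACTTTGGTGCGACGCGCAAACGCGCACGC-3'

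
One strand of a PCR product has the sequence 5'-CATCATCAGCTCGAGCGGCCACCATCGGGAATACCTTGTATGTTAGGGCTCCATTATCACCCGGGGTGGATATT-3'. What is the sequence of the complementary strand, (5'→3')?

5'-AATATCCACCCCGGGTGATAATGGAGCCCTAACATACAAGGTATTCCCGATGGTGGCCGCTCGAGCTGATGATG-3'

The complement of CATCATCAGCTCGAGCGGCCACCATCGGGAATACCTTGTATGTTAGGGCTCCATTATCACCCGGGGTGGATATT is GTAGTAGTCGAGCTCGCCGGTGGTAGCCCTTATGGAACATACAATCCCGAGGTAATAGTGGGCCCCACCTATAA (A↔T, G↔C). DNA strands are antiparallel, so the complementary strand runs 3'→5'; reversing gives the 5'→3' form.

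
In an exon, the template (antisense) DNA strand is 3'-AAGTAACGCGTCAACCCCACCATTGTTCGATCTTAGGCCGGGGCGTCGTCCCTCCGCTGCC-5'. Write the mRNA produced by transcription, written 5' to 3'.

5'-UUCAUUGCGCAGUUGGGGUGGUAACAAGCUAGAAUCCGGCCCCGCAGCAGGGAGGCGACGG-3'

Reading the template 3'→5' as shown, RNA polymerase pairs each base (A→U, T→A, G↔C) to build mRNA 5'→3' directly.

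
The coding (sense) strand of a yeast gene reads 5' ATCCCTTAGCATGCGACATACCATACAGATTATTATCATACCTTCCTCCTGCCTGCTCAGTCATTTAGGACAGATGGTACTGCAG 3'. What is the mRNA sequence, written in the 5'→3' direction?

The mRNA is synthesized from the template strand, so it matches the coding strand with T replaced by U.

5'-AUCCCUUAGCAUGCGACAUACCAUACAGAUUAUUAUCAUACCUUCCUCCUGCCUGCUCAGUCAUUUAGGACAGAUGGUACUGCAG-3'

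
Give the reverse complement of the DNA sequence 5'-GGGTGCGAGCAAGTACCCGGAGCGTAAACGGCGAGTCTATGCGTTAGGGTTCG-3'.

Complement each base (A↔T, G↔C): CCCACGCTCGTTCATGGGCCTCGCATTTGCCGCTCAGATACGCAATCCCAAGC. Then reverse.

5'-CGAACCCTAACGCATAGACTCGCCGTTTACGCTCCGGGTACTTGCTCGCACCC-3'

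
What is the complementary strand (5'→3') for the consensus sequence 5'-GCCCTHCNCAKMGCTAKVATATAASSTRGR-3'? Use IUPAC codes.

Standard pairs A↔T, G↔C; ambiguity codes pair R↔Y, M↔K, S↔S, H↔D, V↔B, N↔N. Complement (CGGGADGNGTMKCGATMBTATATTSSAYCY), then reverse for 5'→3'.

5′-YCYASSTTATATBMTAGCKMTGNGDAGGGC-3′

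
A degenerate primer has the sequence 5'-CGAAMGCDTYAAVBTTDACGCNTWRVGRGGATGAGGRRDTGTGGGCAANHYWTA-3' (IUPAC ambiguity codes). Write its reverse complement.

Standard pairs A↔T, G↔C; ambiguity codes pair R↔Y, M↔K, W↔W, B↔V, D↔H, N↔N. Complement (GCTTKCGHARTTBVAAHTGCGNAWYBCYCCTACTCCYYHACACCCGTTNDRWAT), then reverse for 5'→3'.

5′-TAWRDNTTGCCCACAHYYCCTCATCCYCBYWANGCGTHAAVBTTRAHGCKTTCG-3′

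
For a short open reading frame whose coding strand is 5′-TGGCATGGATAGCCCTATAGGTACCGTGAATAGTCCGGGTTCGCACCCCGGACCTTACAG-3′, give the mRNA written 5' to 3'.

5'-UGGCAUGGAUAGCCCUAUAGGUACCGUGAAUAGUCCGGGUUCGCACCCCGGACCUUACAG-3'

The mRNA is synthesized from the template strand, so it matches the coding strand with T replaced by U.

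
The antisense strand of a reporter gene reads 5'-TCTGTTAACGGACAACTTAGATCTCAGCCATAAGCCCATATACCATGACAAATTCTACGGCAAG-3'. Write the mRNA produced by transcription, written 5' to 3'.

The mRNA has the sequence of the coding strand (reverse complement of the template) with T→U. Reverse complement of TCTGTTAACGGACAACTTAGATCTCAGCCATAAGCCCATATACCATGACAAATTCTACGGCAAG is CTTGCCGTAGAATTTGTCATGGTATATGGGCTTATGGCTGAGATCTAAGTTGTCCGTTAACAGA; then T→U.

5'-CUUGCCGUAGAAUUUGUCAUGGUAUAUGGGCUUAUGGCUGAGAUCUAAGUUGUCCGUUAACAGA-3'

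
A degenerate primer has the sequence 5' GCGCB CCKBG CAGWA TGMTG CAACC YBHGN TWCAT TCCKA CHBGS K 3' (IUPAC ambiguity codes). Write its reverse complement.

5'-MSCVDGTMGGAATGWANCDVRGGTTGCAKCATWCTGCVMGGVGCGC-3'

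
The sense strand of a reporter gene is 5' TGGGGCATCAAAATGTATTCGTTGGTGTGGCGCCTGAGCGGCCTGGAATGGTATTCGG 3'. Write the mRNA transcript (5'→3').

The mRNA is synthesized from the template strand, so it matches the coding strand with T replaced by U.

5'-UGGGGCAUCAAAAUGUAUUCGUUGGUGUGGCGCCUGAGCGGCCUGGAAUGGUAUUCGG-3'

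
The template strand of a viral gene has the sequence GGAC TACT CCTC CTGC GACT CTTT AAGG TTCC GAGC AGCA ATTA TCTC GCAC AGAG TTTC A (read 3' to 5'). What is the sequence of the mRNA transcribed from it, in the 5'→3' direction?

5'-CCUGAUGAGGAGGACGCUGAGAAAUUCCAAGGCUCGUCGUUAAUAGAGCGUGUCUCAAAGU-3'

Reading the template 3'→5' as shown, RNA polymerase pairs each base (A→U, T→A, G↔C) to build mRNA 5'→3' directly.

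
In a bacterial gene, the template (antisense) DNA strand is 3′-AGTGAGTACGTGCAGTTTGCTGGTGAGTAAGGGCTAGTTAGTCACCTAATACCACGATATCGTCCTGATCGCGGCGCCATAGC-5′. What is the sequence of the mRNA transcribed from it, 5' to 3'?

5'-UCACUCAUGCACGUCAAACGACCACUCAUUCCCGAUCAAUCAGUGGAUUAUGGUGCUAUAGCAGGACUAGCGCCGCGGUAUCG-3'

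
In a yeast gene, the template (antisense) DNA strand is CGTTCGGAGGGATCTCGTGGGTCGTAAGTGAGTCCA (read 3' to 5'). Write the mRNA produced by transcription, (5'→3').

5'-GCAAGCCUCCCUAGAGCACCCAGCAUUCACUCAGGU-3'

Reading the template 3'→5' as shown, RNA polymerase pairs each base (A→U, T→A, G↔C) to build mRNA 5'→3' directly.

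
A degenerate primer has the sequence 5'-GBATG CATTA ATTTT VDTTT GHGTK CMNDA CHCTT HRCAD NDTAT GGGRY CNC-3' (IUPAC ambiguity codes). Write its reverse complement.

Standard pairs A↔T, G↔C; ambiguity codes pair R↔Y, M↔K, B↔V, D↔H, N↔N. Complement (CVTACGTAATTAAAABHAAACDCAMGKNHTGDGAADYGTHNHATACCCYRGNG), then reverse for 5'→3'.

5'-GNGRYCCCATAHNHTGYDAAGDGTHNKGMACDCAAAHBAAAATTAATGCATVC-3'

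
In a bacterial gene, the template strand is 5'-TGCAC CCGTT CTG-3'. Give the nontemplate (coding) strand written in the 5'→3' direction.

The coding strand is complementary and antiparallel to the template: take the complement (A↔T, G↔C) and reverse.

5'-CAGAACGGGTGCA-3'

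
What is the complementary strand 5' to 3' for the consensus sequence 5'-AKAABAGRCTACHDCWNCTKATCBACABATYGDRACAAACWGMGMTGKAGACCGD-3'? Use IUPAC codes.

Standard pairs A↔T, G↔C; ambiguity codes pair R↔Y, M↔K, W↔W, B↔V, D↔H, N↔N. Complement (TMTTVTCYGATGDHGWNGAMTAGVTGTVTARCHYTGTTTGWCKCKACMTCTGGCH), then reverse for 5'→3'.

5'-HCGGTCTMCAKCKCWGTTTGTYHCRATVTGTVGATMAGNWGHDGTAGYCTVTTMT-3'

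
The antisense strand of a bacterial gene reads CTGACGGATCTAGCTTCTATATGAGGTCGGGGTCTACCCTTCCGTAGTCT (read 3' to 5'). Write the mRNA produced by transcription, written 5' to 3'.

5'-GACUGCCUAGAUCGAAGAUAUACUCCAGCCCCAGAUGGGAAGGCAUCAGA-3'

Reading the template 3'→5' as shown, RNA polymerase pairs each base (A→U, T→A, G↔C) to build mRNA 5'→3' directly.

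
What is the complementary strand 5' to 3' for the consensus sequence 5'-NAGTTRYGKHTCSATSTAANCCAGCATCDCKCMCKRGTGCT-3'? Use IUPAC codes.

5'-AGCACYMGKGMGHGATGCTGGNTTASATSGADMCRYAACTN-3'

Standard pairs A↔T, G↔C; ambiguity codes pair R↔Y, M↔K, S↔S, D↔H, N↔N. Complement (NTCAAYRCMDAGSTASATTNGGTCGTAGHGMGKGMYCACGA), then reverse for 5'→3'.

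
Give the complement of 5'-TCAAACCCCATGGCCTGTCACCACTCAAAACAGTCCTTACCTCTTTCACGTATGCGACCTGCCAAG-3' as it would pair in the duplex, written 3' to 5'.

Base-pairing A↔T, G↔C gives the complement. The complementary strand is antiparallel, so paired with a 5'→3' strand it runs 3'→5'.

3'-AGTTTGGGGTACCGGACAGTGGTGAGTTTTGTCAGGAATGGAGAAAGTGCATACGCTGGACGGTTC-5'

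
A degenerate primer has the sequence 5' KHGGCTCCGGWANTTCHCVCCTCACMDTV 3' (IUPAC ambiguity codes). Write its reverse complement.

Standard pairs A↔T, G↔C; ambiguity codes pair M↔K, W↔W, D↔H, V↔B, N↔N. Complement (MDCCGAGGCCWTNAAGDGBGGAGTGKHAB), then reverse for 5'→3'.

5'-BAHKGTGAGGBGDGAANTWCCGGAGCCDM-3'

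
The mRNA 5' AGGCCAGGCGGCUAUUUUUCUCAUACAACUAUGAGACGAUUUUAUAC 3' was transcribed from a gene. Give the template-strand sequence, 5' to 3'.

5′-GTATAAAATCGTCTCATAGTTGTATGAGAAAAATAGCCGCCTGGCCT-3′

Replace U with T to get the coding DNA strand: AGGCCAGGCGGCTATTTTTCTCATACAACTATGAGACGATTTTATAC. The template strand is its reverse complement (complement TCCGGTCCGCCGATAAAAAGAGTATGTTGATACTCTGCTAAAATATG, then reverse).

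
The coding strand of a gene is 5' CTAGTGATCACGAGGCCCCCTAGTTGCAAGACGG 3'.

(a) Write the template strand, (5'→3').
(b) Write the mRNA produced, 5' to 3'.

(a) The template strand is the reverse complement of the coding strand: complement GATCACTAGTGCTCCGGGGGATCAACGTTCTGCC, then reverse.
(b) mRNA matches the coding strand with T→U.

(a) 5'-CCGTCTTGCAACTAGGGGGCCTCGTGATCACTAG-3'
(b) 5′-CUAGUGAUCACGAGGCCCCCUAGUUGCAAGACGG-3′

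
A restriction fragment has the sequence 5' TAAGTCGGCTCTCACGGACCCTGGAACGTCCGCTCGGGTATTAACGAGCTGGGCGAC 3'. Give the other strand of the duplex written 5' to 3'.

The complement of TAAGTCGGCTCTCACGGACCCTGGAACGTCCGCTCGGGTATTAACGAGCTGGGCGAC is ATTCAGCCGAGAGTGCCTGGGACCTTGCAGGCGAGCCCATAATTGCTCGACCCGCTG (A↔T, G↔C). DNA strands are antiparallel, so the complementary strand runs 3'→5'; reversing gives the 5'→3' form.

5'-GTCGCCCAGCTCGTTAATACCCGAGCGGACGTTCCAGGGTCCGTGAGAGCCGACTTA-3'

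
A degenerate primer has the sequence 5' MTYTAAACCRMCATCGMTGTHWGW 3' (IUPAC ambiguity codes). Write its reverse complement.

Standard pairs A↔T, G↔C; ambiguity codes pair R↔Y, M↔K, W↔W, H↔D. Complement (KARATTTGGYKGTAGCKACADWCW), then reverse for 5'→3'.

5′-WCWDACAKCGATGKYGGTTTARAK-3′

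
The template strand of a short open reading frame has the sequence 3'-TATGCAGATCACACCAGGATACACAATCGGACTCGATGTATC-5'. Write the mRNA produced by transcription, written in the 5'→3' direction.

5'-AUACGUCUAGUGUGGUCCUAUGUGUUAGCCUGAGCUACAUAG-3'

Reading the template 3'→5' as shown, RNA polymerase pairs each base (A→U, T→A, G↔C) to build mRNA 5'→3' directly.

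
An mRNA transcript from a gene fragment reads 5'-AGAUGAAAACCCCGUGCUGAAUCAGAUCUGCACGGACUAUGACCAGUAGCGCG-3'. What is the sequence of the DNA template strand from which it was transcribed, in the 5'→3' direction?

5′-CGCGCTACTGGTCATAGTCCGTGCAGATCTGATTCAGCACGGGGTTTTCATCT-3′

Replace U with T to get the coding DNA strand: AGATGAAAACCCCGTGCTGAATCAGATCTGCACGGACTATGACCAGTAGCGCG. The template strand is its reverse complement (complement TCTACTTTTGGGGCACGACTTAGTCTAGACGTGCCTGATACTGGTCATCGCGC, then reverse).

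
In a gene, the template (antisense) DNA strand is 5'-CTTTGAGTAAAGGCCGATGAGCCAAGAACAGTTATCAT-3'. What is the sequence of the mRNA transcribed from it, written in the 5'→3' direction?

RNA polymerase reads the template 3'→5' and synthesizes mRNA 5'→3' by base-pairing (A→U, T→A, G↔C). The complement of the template is GAAACTCATTTCCGGCTACTCGGTTCTTGTCAATAGTA; antiparallel, so 5'→3' the coding strand is ATGATAACTGTTCTTGGCTCATCGGCCTTTACTCAAAG. Replace T with U for the mRNA.

5'-AUGAUAACUGUUCUUGGCUCAUCGGCCUUUACUCAAAG-3'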